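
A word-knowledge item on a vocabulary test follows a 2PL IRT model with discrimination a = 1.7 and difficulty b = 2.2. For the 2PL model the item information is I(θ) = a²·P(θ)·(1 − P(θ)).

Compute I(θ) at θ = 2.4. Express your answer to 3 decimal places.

P = 1/(1+e^{-0.3400}) = 0.5842
P(1−P) = 0.5842 × 0.4158 = 0.2429
I = a² × P(1−P) = 1.7² × 0.2429 = 0.70202

0.702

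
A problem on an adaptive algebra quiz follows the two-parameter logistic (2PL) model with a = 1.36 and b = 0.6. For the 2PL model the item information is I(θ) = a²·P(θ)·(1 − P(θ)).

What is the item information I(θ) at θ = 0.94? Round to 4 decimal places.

P = 1/(1+e^{-0.4624}) = 0.6136
P(1−P) = 0.6136 × 0.3864 = 0.2371
I = a² × P(1−P) = 1.36² × 0.2371 = 0.43854

0.4385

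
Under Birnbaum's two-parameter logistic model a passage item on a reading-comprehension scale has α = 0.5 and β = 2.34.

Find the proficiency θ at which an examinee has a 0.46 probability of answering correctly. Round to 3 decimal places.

P(θ) = 1 / (1 + exp(−α(θ − β)))
logit = ln(0.4600/0.5400) = -0.1603
θ = β + logit/(α) = 2.34 + (-0.1603)/0.5000 = 2.0193

2.019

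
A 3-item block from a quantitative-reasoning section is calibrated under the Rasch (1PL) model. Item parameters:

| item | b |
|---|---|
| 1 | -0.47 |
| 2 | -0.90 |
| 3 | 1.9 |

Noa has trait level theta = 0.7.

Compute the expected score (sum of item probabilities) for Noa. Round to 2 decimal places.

P(theta) = 1 / (1 + exp(−(theta − b)))
P_1 = 1/(1+e^{-1.1700}) = 0.7631
P_2 = 1/(1+e^{-1.6000}) = 0.8320
P_3 = 1/(1+e^{1.2000}) = 0.2315
E[score] = 0.7631 + 0.8320 + 0.2315 = 1.8266

1.83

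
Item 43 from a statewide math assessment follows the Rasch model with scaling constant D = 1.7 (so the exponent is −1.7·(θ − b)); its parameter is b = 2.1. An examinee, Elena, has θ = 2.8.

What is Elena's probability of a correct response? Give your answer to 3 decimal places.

0.767

P(θ) = 1 / (1 + exp(−D·(θ − b)))
Exponent: 1.7 × (2.8 − 2.1) = 1.1900
1/(1 + e^{-1.1900}) = 0.7667
P = 0.7667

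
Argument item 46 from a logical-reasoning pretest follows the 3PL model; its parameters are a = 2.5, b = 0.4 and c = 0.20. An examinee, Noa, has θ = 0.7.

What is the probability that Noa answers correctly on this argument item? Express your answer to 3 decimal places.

P(θ) = c + (1 − c) · 1 / (1 + exp(−a(θ − b)))
Exponent: 2.5 × (0.7 − 0.4) = 0.7500
1/(1 + e^{-0.7500}) = 0.6792
P = 0.20 + 0.80 × 0.6792 = 0.7433

0.743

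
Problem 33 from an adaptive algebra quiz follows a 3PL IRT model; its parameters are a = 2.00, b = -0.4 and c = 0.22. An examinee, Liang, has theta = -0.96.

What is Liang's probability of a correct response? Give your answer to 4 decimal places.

P(theta) = c + (1 − c) · 1 / (1 + exp(−a(theta − b)))
Exponent: 2.00 × (-0.96 − (-0.4)) = -1.1200
1/(1 + e^{1.1200}) = 0.2460
P = 0.22 + 0.78 × 0.2460 = 0.4119

0.4119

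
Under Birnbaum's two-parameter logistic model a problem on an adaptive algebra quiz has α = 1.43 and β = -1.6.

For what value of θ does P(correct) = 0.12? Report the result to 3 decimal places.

-2.993

P(θ) = 1 / (1 + exp(−α(θ − β)))
logit = ln(0.1200/0.8800) = -1.9924
θ = β + logit/(α) = -1.6 + (-1.9924)/1.4300 = -2.9933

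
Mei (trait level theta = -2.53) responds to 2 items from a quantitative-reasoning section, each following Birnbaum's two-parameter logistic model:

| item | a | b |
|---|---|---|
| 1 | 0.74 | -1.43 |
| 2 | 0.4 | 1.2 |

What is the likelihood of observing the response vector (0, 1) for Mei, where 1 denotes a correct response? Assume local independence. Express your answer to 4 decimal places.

P(theta) = 1 / (1 + exp(−a(theta − b)))
P_1 = 1/(1+e^{0.8140}) = 0.3070
P_2 = 1/(1+e^{1.4920}) = 0.1836
L = (1−P_1) × P_2 = 0.6930 × 0.1836 = 0.12724

0.1272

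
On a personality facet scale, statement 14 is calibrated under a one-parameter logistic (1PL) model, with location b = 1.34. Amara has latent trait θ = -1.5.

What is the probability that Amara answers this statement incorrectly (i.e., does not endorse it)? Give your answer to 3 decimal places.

0.945

P(θ) = 1 / (1 + exp(−(θ − b)))
Exponent: (-1.5 − 1.34) = -2.8400
1/(1 + e^{2.8400}) = 0.0552
P = 0.0552
P(incorrect) = 1 − 0.0552 = 0.9448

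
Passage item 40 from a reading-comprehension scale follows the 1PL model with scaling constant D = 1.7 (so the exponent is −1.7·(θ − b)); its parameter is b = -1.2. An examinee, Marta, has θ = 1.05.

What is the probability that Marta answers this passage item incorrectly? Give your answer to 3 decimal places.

0.021

P(θ) = 1 / (1 + exp(−D·(θ − b)))
Exponent: 1.7 × (1.05 − (-1.2)) = 3.8250
1/(1 + e^{-3.8250}) = 0.9786
P = 0.9786
P(incorrect) = 1 − 0.9786 = 0.0214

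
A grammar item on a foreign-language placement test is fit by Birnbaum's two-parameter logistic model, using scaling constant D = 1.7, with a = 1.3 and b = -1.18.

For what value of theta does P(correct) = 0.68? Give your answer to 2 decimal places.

-0.84

P(theta) = 1 / (1 + exp(−D·a(theta − b)))
logit = ln(0.6800/0.3200) = 0.7538
theta = b + logit/(1.7·a) = -1.18 + 0.7538/2.2100 = -0.8389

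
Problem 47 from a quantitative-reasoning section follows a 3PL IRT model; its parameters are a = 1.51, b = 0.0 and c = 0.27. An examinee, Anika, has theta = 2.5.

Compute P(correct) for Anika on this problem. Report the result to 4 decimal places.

P(theta) = c + (1 − c) · 1 / (1 + exp(−a(theta − b)))
Exponent: 1.51 × (2.5 − 0.0) = 3.7750
1/(1 + e^{-3.7750}) = 0.9776
P = 0.27 + 0.73 × 0.9776 = 0.9836

0.9836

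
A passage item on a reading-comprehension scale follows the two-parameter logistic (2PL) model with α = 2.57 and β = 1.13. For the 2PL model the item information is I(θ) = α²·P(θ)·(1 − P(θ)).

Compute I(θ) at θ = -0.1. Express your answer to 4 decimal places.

P = 1/(1+e^{3.1611}) = 0.0407
P(1−P) = 0.0407 × 0.9593 = 0.0390
I = α² × P(1−P) = 2.57² × 0.0390 = 0.25761

0.2576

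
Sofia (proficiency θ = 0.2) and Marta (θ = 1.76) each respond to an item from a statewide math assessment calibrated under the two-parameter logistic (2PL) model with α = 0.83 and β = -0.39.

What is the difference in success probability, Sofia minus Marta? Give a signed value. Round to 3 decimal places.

-0.236

P(θ) = 1 / (1 + exp(−α(θ − β)))
P(Sofia) = 0.6200  [exponent 0.4897]
P(Marta) = 0.8563  [exponent 1.7845]
Difference = 0.6200 − 0.8563 = -0.2362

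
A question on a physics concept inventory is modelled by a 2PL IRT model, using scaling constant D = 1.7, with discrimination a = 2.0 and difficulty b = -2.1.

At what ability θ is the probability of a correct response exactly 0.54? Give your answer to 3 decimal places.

P(θ) = 1 / (1 + exp(−D·a(θ − b)))
logit = ln(0.5400/0.4600) = 0.1603
θ = b + logit/(1.7·a) = -2.1 + 0.1603/3.4000 = -2.0528

-2.053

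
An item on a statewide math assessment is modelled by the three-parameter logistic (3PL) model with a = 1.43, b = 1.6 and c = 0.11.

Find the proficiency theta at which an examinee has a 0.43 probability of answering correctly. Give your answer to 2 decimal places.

1.20

P(theta) = c + (1 − c) · 1 / (1 + exp(−a(theta − b)))
Remove guessing floor: (0.43 − 0.11)/(1 − 0.11) = 0.3596
logit = ln(0.3596/0.6404) = -0.5773
theta = b + logit/(a) = 1.6 + (-0.5773)/1.4300 = 1.1963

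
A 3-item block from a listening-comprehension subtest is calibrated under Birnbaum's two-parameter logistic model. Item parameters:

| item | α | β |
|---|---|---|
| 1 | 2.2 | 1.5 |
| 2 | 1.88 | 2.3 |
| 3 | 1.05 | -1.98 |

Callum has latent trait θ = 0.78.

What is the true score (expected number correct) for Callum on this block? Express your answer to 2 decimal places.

1.17

P(θ) = 1 / (1 + exp(−α(θ − β)))
P_1 = 1/(1+e^{1.5840}) = 0.1702
P_2 = 1/(1+e^{2.8576}) = 0.0543
P_3 = 1/(1+e^{-2.8980}) = 0.9477
E[score] = 0.1702 + 0.0543 + 0.9477 = 1.1723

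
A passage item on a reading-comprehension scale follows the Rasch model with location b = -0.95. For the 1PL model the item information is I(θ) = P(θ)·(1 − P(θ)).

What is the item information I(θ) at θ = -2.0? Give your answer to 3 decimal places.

0.192

P = 1/(1+e^{1.0500}) = 0.2592
P(1−P) = 0.2592 × 0.7408 = 0.1920
I = P(1−P) = 0.19203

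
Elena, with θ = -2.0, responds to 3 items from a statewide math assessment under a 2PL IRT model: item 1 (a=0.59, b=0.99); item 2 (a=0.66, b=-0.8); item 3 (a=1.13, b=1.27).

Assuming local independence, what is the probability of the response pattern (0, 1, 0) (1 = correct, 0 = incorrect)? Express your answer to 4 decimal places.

0.2597

P(θ) = 1 / (1 + exp(−a(θ − b)))
P_1 = 1/(1+e^{1.7641}) = 0.1463
P_2 = 1/(1+e^{0.7920}) = 0.3117
P_3 = 1/(1+e^{3.6951}) = 0.0242
L = (1−P_1) × P_2 × (1−P_3) = 0.8537 × 0.3117 × 0.9758 = 0.25969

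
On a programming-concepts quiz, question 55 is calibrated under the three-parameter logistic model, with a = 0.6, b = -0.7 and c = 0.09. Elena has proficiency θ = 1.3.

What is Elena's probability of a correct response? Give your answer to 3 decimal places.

P(θ) = c + (1 − c) · 1 / (1 + exp(−a(θ − b)))
Exponent: 0.6 × (1.3 − (-0.7)) = 1.2000
1/(1 + e^{-1.2000}) = 0.7685
P = 0.09 + 0.91 × 0.7685 = 0.7894

0.789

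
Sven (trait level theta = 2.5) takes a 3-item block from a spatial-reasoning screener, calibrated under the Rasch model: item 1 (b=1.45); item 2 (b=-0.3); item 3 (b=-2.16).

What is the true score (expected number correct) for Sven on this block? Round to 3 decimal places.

P(theta) = 1 / (1 + exp(−(theta − b)))
P_1 = 1/(1+e^{-1.0500}) = 0.7408
P_2 = 1/(1+e^{-2.8000}) = 0.9427
P_3 = 1/(1+e^{-4.6600}) = 0.9906
E[score] = 0.7408 + 0.9427 + 0.9906 = 2.6741

2.674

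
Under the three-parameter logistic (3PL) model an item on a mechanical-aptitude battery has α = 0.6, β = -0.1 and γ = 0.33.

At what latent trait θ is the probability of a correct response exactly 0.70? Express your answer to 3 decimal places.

0.250

P(θ) = γ + (1 − γ) · 1 / (1 + exp(−α(θ − β)))
Remove guessing floor: (0.70 − 0.33)/(1 − 0.33) = 0.5522
logit = ln(0.5522/0.4478) = 0.2097
θ = β + logit/(α) = -0.1 + 0.2097/0.6000 = 0.2495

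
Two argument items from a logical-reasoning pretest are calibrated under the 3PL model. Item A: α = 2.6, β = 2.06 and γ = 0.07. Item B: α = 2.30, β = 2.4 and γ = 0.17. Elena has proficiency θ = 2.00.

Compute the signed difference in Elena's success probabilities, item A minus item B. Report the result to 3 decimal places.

P(θ) = γ + (1 − γ) · 1 / (1 + exp(−α(θ − β)))
P_A = 0.4988
P_B = 0.4065
P_A − P_B = 0.0923

0.092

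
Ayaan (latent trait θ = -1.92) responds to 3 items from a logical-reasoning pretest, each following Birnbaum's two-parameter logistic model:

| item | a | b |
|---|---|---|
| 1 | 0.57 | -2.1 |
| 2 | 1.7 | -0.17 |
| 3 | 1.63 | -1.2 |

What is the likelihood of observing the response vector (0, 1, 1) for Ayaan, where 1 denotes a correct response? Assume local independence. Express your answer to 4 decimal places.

0.0054

P(θ) = 1 / (1 + exp(−a(θ − b)))
P_1 = 1/(1+e^{-0.1026}) = 0.5256
P_2 = 1/(1+e^{2.9750}) = 0.0486
P_3 = 1/(1+e^{1.1736}) = 0.2362
L = (1−P_1) × P_2 × P_3 = 0.4744 × 0.0486 × 0.2362 = 0.00544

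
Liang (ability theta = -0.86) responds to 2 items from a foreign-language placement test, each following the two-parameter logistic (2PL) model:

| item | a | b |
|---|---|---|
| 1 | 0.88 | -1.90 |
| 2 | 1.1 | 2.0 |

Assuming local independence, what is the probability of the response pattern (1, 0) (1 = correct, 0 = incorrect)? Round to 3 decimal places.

0.685

P(theta) = 1 / (1 + exp(−a(theta − b)))
P_1 = 1/(1+e^{-0.9152}) = 0.7141
P_2 = 1/(1+e^{3.1460}) = 0.0412
L = P_1 × (1−P_2) = 0.7141 × 0.9588 = 0.68461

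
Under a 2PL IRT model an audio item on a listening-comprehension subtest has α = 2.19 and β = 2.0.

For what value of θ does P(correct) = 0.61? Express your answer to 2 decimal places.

2.20

P(θ) = 1 / (1 + exp(−α(θ − β)))
logit = ln(0.6100/0.3900) = 0.4473
θ = β + logit/(α) = 2.0 + 0.4473/2.1900 = 2.2043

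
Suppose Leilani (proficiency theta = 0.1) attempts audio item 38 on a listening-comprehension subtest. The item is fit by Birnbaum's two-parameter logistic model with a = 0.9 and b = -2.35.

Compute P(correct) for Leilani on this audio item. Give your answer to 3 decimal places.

P(theta) = 1 / (1 + exp(−a(theta − b)))
Exponent: 0.9 × (0.1 − (-2.35)) = 2.2050
1/(1 + e^{-2.2050}) = 0.9007

0.901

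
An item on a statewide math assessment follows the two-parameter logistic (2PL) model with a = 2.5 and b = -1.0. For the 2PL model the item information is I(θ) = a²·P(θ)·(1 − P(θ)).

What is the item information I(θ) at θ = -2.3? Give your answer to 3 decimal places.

0.225

P = 1/(1+e^{3.2500}) = 0.0373
P(1−P) = 0.0373 × 0.9627 = 0.0359
I = a² × P(1−P) = 2.5² × 0.0359 = 0.22458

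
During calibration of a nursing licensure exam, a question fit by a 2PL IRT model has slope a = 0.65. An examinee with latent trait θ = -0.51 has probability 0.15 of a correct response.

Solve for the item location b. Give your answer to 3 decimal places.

P(θ) = 1 / (1 + exp(−a(θ − b)))
logit(0.15) = ln(0.15/0.85) = -1.7346
b = θ − logit/(a) = -0.51 − (-1.7346)/0.6500 = 2.1586

2.159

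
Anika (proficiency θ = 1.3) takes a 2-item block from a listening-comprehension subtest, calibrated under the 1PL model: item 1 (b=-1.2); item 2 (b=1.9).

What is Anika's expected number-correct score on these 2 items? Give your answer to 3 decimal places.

P(θ) = 1 / (1 + exp(−(θ − b)))
P_1 = 1/(1+e^{-2.5000}) = 0.9241
P_2 = 1/(1+e^{0.6000}) = 0.3543
E[score] = 0.9241 + 0.3543 = 1.2785

1.278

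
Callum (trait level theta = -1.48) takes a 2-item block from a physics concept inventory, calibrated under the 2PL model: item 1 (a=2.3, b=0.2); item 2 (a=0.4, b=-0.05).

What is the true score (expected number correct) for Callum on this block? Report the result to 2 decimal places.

0.38

P(theta) = 1 / (1 + exp(−a(theta − b)))
P_1 = 1/(1+e^{3.8640}) = 0.0206
P_2 = 1/(1+e^{0.5720}) = 0.3608
E[score] = 0.0206 + 0.3608 = 0.3813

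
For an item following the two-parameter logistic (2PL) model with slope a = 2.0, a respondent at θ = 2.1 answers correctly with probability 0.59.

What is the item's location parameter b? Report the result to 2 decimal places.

P(θ) = 1 / (1 + exp(−a(θ − b)))
logit(0.59) = ln(0.59/0.41) = 0.3640
b = θ − logit/(a) = 2.1 − 0.3640/2.0000 = 1.9180

1.92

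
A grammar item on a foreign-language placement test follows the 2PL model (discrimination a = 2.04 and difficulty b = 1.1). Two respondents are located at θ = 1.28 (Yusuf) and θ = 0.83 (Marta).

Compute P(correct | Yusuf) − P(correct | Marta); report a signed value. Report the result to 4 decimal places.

0.2251

P(θ) = 1 / (1 + exp(−a(θ − b)))
P(Yusuf) = 0.5908  [exponent 0.3672]
P(Marta) = 0.3657  [exponent -0.5508]
Difference = 0.5908 − 0.3657 = 0.2251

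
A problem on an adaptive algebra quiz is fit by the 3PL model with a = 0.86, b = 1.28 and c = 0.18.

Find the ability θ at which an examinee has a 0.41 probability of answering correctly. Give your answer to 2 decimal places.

P(θ) = c + (1 − c) · 1 / (1 + exp(−a(θ − b)))
Remove guessing floor: (0.41 − 0.18)/(1 − 0.18) = 0.2805
logit = ln(0.2805/0.7195) = -0.9420
θ = b + logit/(a) = 1.28 + (-0.9420)/0.8600 = 0.1846

0.18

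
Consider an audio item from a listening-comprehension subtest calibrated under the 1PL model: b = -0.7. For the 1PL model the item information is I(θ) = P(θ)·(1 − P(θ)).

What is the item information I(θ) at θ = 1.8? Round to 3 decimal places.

P = 1/(1+e^{-2.5000}) = 0.9241
P(1−P) = 0.9241 × 0.0759 = 0.0701
I = P(1−P) = 0.07010

0.070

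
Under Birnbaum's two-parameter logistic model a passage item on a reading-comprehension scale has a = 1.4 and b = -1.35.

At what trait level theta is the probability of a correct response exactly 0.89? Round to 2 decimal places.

P(theta) = 1 / (1 + exp(−a(theta − b)))
logit = ln(0.8900/0.1100) = 2.0907
theta = b + logit/(a) = -1.35 + 2.0907/1.4000 = 0.1434

0.14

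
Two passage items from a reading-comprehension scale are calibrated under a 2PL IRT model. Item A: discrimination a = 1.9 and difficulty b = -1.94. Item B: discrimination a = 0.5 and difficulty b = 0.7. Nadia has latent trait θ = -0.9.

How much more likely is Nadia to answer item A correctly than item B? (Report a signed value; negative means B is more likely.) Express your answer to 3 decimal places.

0.568

P(θ) = 1 / (1 + exp(−a(θ − b)))
P_A = 0.8783
P_B = 0.3100
P_A − P_B = 0.5682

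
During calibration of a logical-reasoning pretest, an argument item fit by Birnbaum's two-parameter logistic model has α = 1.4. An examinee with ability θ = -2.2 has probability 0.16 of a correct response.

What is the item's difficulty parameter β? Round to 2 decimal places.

-1.02

P(θ) = 1 / (1 + exp(−α(θ − β)))
logit(0.16) = ln(0.16/0.84) = -1.6582
β = θ − logit/(α) = -2.2 − (-1.6582)/1.4000 = -1.0156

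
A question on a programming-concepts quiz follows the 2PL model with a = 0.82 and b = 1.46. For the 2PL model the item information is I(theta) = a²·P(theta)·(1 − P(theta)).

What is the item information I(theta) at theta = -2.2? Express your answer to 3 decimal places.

0.030

P = 1/(1+e^{3.0012}) = 0.0474
P(1−P) = 0.0474 × 0.9526 = 0.0451
I = a² × P(1−P) = 0.82² × 0.0451 = 0.03034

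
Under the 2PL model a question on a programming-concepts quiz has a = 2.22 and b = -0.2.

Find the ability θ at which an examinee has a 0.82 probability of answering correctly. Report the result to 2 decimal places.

P(θ) = 1 / (1 + exp(−a(θ − b)))
logit = ln(0.8200/0.1800) = 1.5163
θ = b + logit/(a) = -0.2 + 1.5163/2.2200 = 0.4830

0.48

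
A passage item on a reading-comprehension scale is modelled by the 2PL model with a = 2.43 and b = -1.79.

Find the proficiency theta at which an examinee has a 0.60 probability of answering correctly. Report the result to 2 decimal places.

P(theta) = 1 / (1 + exp(−a(theta − b)))
logit = ln(0.6000/0.4000) = 0.4055
theta = b + logit/(a) = -1.79 + 0.4055/2.4300 = -1.6231

-1.62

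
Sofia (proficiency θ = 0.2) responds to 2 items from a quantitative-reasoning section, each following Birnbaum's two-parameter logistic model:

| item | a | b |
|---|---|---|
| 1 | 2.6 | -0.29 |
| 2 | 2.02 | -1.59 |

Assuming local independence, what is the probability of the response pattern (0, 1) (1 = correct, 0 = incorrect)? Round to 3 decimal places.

P(θ) = 1 / (1 + exp(−a(θ − b)))
P_1 = 1/(1+e^{-1.2740}) = 0.7814
P_2 = 1/(1+e^{-3.6158}) = 0.9738
L = (1−P_1) × P_2 = 0.2186 × 0.9738 = 0.21285

0.213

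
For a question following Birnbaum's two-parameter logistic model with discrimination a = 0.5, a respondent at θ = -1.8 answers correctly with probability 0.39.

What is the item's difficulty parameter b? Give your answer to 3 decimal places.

P(θ) = 1 / (1 + exp(−a(θ − b)))
logit(0.39) = ln(0.39/0.61) = -0.4473
b = θ − logit/(a) = -1.8 − (-0.4473)/0.5000 = -0.9054

-0.905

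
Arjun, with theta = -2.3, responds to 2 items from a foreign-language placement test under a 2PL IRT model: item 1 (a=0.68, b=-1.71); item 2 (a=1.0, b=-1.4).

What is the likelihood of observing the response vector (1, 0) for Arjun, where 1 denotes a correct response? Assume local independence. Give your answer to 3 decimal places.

P(theta) = 1 / (1 + exp(−a(theta − b)))
P_1 = 1/(1+e^{0.4012}) = 0.4010
P_2 = 1/(1+e^{0.9000}) = 0.2891
L = P_1 × (1−P_2) = 0.4010 × 0.7109 = 0.28511

0.285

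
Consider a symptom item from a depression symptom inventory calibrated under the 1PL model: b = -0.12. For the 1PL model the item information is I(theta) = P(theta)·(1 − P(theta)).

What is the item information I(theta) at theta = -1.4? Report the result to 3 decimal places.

P = 1/(1+e^{1.2800}) = 0.2176
P(1−P) = 0.2176 × 0.7824 = 0.1702
I = P(1−P) = 0.17022

0.170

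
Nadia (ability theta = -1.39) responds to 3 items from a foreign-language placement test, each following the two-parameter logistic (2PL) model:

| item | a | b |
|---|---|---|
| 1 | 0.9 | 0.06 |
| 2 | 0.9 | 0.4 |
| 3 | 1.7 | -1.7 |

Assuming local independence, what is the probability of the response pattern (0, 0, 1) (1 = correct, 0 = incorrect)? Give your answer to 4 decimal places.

P(theta) = 1 / (1 + exp(−a(theta − b)))
P_1 = 1/(1+e^{1.3050}) = 0.2133
P_2 = 1/(1+e^{1.6110}) = 0.1664
P_3 = 1/(1+e^{-0.5270}) = 0.6288
L = (1−P_1) × (1−P_2) × P_3 = 0.7867 × 0.8336 × 0.6288 = 0.41231

0.4123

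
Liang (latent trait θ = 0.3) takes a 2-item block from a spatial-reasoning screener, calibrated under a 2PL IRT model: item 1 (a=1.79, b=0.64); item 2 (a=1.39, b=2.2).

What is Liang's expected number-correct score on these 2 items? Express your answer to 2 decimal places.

P(θ) = 1 / (1 + exp(−a(θ − b)))
P_1 = 1/(1+e^{0.6086}) = 0.3524
P_2 = 1/(1+e^{2.6410}) = 0.0665
E[score] = 0.3524 + 0.0665 = 0.4189

0.42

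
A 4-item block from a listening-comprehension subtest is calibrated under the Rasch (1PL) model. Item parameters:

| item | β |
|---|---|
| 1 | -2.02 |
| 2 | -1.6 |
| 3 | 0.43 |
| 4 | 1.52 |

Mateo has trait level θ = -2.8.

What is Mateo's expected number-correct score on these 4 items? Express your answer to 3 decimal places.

P(θ) = 1 / (1 + exp(−(θ − β)))
P_1 = 1/(1+e^{0.7800}) = 0.3143
P_2 = 1/(1+e^{1.2000}) = 0.2315
P_3 = 1/(1+e^{3.2300}) = 0.0381
P_4 = 1/(1+e^{4.3200}) = 0.0131
E[score] = 0.3143 + 0.2315 + 0.0381 + 0.0131 = 0.5970

0.597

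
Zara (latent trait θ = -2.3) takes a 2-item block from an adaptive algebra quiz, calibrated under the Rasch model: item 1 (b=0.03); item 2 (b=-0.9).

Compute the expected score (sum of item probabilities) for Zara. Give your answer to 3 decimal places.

0.286

P(θ) = 1 / (1 + exp(−(θ − b)))
P_1 = 1/(1+e^{2.3300}) = 0.0887
P_2 = 1/(1+e^{1.4000}) = 0.1978
E[score] = 0.0887 + 0.1978 = 0.2865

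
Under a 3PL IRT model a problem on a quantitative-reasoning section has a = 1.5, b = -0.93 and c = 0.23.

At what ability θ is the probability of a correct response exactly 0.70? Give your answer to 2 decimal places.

P(θ) = c + (1 − c) · 1 / (1 + exp(−a(θ − b)))
Remove guessing floor: (0.70 − 0.23)/(1 − 0.23) = 0.6104
logit = ln(0.6104/0.3896) = 0.4490
θ = b + logit/(a) = -0.93 + 0.4490/1.5000 = -0.6307

-0.63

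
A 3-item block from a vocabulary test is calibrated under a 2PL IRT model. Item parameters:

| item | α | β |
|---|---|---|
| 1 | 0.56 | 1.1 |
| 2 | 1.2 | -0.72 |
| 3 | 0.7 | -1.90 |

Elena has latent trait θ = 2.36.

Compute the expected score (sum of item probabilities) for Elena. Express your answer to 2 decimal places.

2.60

P(θ) = 1 / (1 + exp(−α(θ − β)))
P_1 = 1/(1+e^{-0.7056}) = 0.6694
P_2 = 1/(1+e^{-3.6960}) = 0.9758
P_3 = 1/(1+e^{-2.9820}) = 0.9518
E[score] = 0.6694 + 0.9758 + 0.9518 = 2.5970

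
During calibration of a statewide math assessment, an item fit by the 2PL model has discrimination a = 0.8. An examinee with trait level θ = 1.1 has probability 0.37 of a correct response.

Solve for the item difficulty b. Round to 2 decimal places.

1.77

P(θ) = 1 / (1 + exp(−a(θ − b)))
logit(0.37) = ln(0.37/0.63) = -0.5322
b = θ − logit/(a) = 1.1 − (-0.5322)/0.8000 = 1.7653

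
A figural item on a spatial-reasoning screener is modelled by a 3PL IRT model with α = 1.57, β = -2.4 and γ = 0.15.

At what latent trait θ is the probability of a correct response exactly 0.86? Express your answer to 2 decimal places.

P(θ) = γ + (1 − γ) · 1 / (1 + exp(−α(θ − β)))
Remove guessing floor: (0.86 − 0.15)/(1 − 0.15) = 0.8353
logit = ln(0.8353/0.1647) = 1.6236
θ = β + logit/(α) = -2.4 + 1.6236/1.5700 = -1.3658

-1.37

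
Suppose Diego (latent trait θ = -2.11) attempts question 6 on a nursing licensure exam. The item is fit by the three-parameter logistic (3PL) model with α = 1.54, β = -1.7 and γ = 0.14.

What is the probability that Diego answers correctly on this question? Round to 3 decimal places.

P(θ) = γ + (1 − γ) · 1 / (1 + exp(−α(θ − β)))
Exponent: 1.54 × (-2.11 − (-1.7)) = -0.6314
1/(1 + e^{0.6314}) = 0.3472
P = 0.14 + 0.86 × 0.3472 = 0.4386

0.439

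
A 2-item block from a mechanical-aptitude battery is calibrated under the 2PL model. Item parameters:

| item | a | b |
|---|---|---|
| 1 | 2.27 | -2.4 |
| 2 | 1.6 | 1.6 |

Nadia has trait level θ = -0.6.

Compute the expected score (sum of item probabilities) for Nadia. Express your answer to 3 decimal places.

1.012

P(θ) = 1 / (1 + exp(−a(θ − b)))
P_1 = 1/(1+e^{-4.0860}) = 0.9835
P_2 = 1/(1+e^{3.5200}) = 0.0287
E[score] = 0.9835 + 0.0287 = 1.0122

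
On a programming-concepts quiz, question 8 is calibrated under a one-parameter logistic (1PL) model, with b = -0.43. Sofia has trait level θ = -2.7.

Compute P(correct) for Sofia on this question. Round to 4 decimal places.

P(θ) = 1 / (1 + exp(−(θ − b)))
Exponent: (-2.7 − (-0.43)) = -2.2700
1/(1 + e^{2.2700}) = 0.0936
P = 0.0936

0.0936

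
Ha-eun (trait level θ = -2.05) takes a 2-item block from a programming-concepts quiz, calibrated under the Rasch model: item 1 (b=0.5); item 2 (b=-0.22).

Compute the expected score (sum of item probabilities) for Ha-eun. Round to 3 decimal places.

P(θ) = 1 / (1 + exp(−(θ − b)))
P_1 = 1/(1+e^{2.5500}) = 0.0724
P_2 = 1/(1+e^{1.8300}) = 0.1382
E[score] = 0.0724 + 0.1382 = 0.2107

0.211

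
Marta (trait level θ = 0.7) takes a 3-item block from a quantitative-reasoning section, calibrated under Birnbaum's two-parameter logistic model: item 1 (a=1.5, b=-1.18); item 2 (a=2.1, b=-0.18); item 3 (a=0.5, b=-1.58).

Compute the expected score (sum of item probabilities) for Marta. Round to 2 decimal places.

P(θ) = 1 / (1 + exp(−a(θ − b)))
P_1 = 1/(1+e^{-2.8200}) = 0.9437
P_2 = 1/(1+e^{-1.8480}) = 0.8639
P_3 = 1/(1+e^{-1.1400}) = 0.7577
E[score] = 0.9437 + 0.8639 + 0.7577 = 2.5653

2.57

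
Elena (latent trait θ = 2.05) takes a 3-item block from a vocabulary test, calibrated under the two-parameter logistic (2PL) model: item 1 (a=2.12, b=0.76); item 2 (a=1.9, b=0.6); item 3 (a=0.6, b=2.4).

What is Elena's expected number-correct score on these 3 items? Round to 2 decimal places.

2.33

P(θ) = 1 / (1 + exp(−a(θ − b)))
P_1 = 1/(1+e^{-2.7348}) = 0.9390
P_2 = 1/(1+e^{-2.7550}) = 0.9402
P_3 = 1/(1+e^{0.2100}) = 0.4477
E[score] = 0.9390 + 0.9402 + 0.4477 = 2.3269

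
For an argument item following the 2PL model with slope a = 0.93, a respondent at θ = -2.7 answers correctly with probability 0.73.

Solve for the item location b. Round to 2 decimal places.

-3.77

P(θ) = 1 / (1 + exp(−a(θ − b)))
logit(0.73) = ln(0.73/0.27) = 0.9946
b = θ − logit/(a) = -2.7 − 0.9946/0.9300 = -3.7695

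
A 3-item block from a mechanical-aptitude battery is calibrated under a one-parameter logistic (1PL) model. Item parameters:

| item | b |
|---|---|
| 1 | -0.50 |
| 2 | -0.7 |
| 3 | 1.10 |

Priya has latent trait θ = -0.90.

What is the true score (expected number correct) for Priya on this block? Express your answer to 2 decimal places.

P(θ) = 1 / (1 + exp(−(θ − b)))
P_1 = 1/(1+e^{0.4000}) = 0.4013
P_2 = 1/(1+e^{0.2000}) = 0.4502
P_3 = 1/(1+e^{2.0000}) = 0.1192
E[score] = 0.4013 + 0.4502 + 0.1192 = 0.9707

0.97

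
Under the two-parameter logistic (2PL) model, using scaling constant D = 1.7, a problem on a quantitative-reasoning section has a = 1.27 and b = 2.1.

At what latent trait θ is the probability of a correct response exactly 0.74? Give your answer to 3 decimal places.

2.584

P(θ) = 1 / (1 + exp(−D·a(θ − b)))
logit = ln(0.7400/0.2600) = 1.0460
θ = b + logit/(1.7·a) = 2.1 + 1.0460/2.1590 = 2.5845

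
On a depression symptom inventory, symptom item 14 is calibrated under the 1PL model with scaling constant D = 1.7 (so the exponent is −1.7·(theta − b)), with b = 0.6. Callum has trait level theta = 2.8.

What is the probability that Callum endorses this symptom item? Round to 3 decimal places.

P(theta) = 1 / (1 + exp(−D·(theta − b)))
Exponent: 1.7 × (2.8 − 0.6) = 3.7400
1/(1 + e^{-3.7400}) = 0.9768
P = 0.9768

0.977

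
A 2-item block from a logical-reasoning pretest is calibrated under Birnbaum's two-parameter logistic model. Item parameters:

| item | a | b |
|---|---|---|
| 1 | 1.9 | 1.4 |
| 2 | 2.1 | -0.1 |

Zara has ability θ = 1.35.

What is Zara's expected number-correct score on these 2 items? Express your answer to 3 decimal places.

1.431

P(θ) = 1 / (1 + exp(−a(θ − b)))
P_1 = 1/(1+e^{0.0950}) = 0.4763
P_2 = 1/(1+e^{-3.0450}) = 0.9546
E[score] = 0.4763 + 0.9546 = 1.4308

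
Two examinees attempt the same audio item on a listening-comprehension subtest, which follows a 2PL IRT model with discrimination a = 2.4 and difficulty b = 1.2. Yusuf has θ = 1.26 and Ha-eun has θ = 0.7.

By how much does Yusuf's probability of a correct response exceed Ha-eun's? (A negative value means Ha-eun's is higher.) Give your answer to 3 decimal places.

0.304

P(θ) = 1 / (1 + exp(−a(θ − b)))
P(Yusuf) = 0.5359  [exponent 0.1440]
P(Ha-eun) = 0.2315  [exponent -1.2000]
Difference = 0.5359 − 0.2315 = 0.3045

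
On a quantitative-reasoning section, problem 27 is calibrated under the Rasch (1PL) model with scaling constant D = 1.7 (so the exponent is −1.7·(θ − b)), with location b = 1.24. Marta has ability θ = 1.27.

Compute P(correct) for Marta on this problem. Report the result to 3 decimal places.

P(θ) = 1 / (1 + exp(−D·(θ − b)))
Exponent: 1.7 × (1.27 − 1.24) = 0.0510
1/(1 + e^{-0.0510}) = 0.5127
P = 0.5127

0.513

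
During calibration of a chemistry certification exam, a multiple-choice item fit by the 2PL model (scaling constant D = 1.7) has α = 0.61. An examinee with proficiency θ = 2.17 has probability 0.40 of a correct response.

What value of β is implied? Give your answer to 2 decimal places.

2.56

P(θ) = 1 / (1 + exp(−D·α(θ − β)))
logit(0.40) = ln(0.40/0.60) = -0.4055
β = θ − logit/(1.7·α) = 2.17 − (-0.4055)/1.0370 = 2.5610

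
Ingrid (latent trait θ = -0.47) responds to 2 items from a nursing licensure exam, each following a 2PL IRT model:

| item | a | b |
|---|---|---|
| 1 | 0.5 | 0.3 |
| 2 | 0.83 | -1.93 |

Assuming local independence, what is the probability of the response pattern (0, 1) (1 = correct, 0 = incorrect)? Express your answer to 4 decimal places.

0.4586

P(θ) = 1 / (1 + exp(−a(θ − b)))
P_1 = 1/(1+e^{0.3850}) = 0.4049
P_2 = 1/(1+e^{-1.2118}) = 0.7706
L = (1−P_1) × P_2 = 0.5951 × 0.7706 = 0.45858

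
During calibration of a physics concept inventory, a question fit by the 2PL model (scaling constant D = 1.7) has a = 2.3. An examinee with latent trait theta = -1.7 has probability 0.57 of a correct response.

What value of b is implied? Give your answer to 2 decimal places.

-1.77

P(theta) = 1 / (1 + exp(−D·a(theta − b)))
logit(0.57) = ln(0.57/0.43) = 0.2819
b = theta − logit/(1.7·a) = -1.7 − 0.2819/3.9100 = -1.7721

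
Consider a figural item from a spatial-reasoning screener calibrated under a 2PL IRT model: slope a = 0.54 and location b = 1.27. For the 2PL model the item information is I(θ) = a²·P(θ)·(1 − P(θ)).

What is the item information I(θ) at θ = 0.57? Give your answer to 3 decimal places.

P = 1/(1+e^{0.3780}) = 0.4066
P(1−P) = 0.4066 × 0.5934 = 0.2413
I = a² × P(1−P) = 0.54² × 0.2413 = 0.07036

0.070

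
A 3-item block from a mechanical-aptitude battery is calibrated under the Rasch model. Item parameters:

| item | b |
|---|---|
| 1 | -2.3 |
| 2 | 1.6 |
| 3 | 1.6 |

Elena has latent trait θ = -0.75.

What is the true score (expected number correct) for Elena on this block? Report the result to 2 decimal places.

1.00

P(θ) = 1 / (1 + exp(−(θ − b)))
P_1 = 1/(1+e^{-1.5500}) = 0.8249
P_2 = 1/(1+e^{2.3500}) = 0.0871
P_3 = 1/(1+e^{2.3500}) = 0.0871
E[score] = 0.8249 + 0.0871 + 0.0871 = 0.9990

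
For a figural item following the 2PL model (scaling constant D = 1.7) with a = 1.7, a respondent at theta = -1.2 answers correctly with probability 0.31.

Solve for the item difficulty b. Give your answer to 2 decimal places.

P(theta) = 1 / (1 + exp(−D·a(theta − b)))
logit(0.31) = ln(0.31/0.69) = -0.8001
b = theta − logit/(1.7·a) = -1.2 − (-0.8001)/2.8900 = -0.9231

-0.92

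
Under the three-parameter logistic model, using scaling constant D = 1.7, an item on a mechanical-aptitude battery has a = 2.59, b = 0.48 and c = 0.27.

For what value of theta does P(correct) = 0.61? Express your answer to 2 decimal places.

0.45

P(theta) = c + (1 − c) · 1 / (1 + exp(−D·a(theta − b)))
Remove guessing floor: (0.61 − 0.27)/(1 − 0.27) = 0.4658
logit = ln(0.4658/0.5342) = -0.1372
theta = b + logit/(1.7·a) = 0.48 + (-0.1372)/4.4030 = 0.4488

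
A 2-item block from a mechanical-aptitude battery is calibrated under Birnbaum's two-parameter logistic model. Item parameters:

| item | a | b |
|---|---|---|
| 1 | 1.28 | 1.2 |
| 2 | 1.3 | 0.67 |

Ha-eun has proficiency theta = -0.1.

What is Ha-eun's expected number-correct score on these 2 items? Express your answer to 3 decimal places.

P(theta) = 1 / (1 + exp(−a(theta − b)))
P_1 = 1/(1+e^{1.6640}) = 0.1592
P_2 = 1/(1+e^{1.0010}) = 0.2687
E[score] = 0.1592 + 0.2687 = 0.4280

0.428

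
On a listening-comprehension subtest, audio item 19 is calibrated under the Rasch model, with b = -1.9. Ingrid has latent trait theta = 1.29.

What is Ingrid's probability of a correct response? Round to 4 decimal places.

0.9605

P(theta) = 1 / (1 + exp(−(theta − b)))
Exponent: (1.29 − (-1.9)) = 3.1900
1/(1 + e^{-3.1900}) = 0.9605
P = 0.9605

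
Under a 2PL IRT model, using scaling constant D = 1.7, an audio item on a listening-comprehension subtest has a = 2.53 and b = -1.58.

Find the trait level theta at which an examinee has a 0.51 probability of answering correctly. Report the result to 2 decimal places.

P(theta) = 1 / (1 + exp(−D·a(theta − b)))
logit = ln(0.5100/0.4900) = 0.0400
theta = b + logit/(1.7·a) = -1.58 + 0.0400/4.3010 = -1.5707

-1.57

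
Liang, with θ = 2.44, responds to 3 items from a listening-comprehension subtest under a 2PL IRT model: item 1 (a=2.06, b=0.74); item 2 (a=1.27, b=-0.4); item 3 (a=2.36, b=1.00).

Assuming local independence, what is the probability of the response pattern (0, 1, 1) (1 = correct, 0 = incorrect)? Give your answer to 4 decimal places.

0.0276

P(θ) = 1 / (1 + exp(−a(θ − b)))
P_1 = 1/(1+e^{-3.5020}) = 0.9707
P_2 = 1/(1+e^{-3.6068}) = 0.9736
P_3 = 1/(1+e^{-3.3984}) = 0.9677
L = (1−P_1) × P_2 × P_3 = 0.0293 × 0.9736 × 0.9677 = 0.02756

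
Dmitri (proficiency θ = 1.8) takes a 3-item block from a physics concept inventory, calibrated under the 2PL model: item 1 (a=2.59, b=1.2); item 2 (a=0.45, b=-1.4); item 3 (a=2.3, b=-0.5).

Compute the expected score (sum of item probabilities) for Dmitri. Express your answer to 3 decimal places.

P(θ) = 1 / (1 + exp(−a(θ − b)))
P_1 = 1/(1+e^{-1.5540}) = 0.8255
P_2 = 1/(1+e^{-1.4400}) = 0.8085
P_3 = 1/(1+e^{-5.2900}) = 0.9950
E[score] = 0.8255 + 0.8085 + 0.9950 = 2.6289

2.629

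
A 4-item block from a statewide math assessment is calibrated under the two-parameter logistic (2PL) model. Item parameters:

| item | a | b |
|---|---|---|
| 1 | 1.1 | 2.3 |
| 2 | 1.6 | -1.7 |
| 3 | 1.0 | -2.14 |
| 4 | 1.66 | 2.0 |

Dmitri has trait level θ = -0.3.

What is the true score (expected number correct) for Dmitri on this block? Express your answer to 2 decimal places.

P(θ) = 1 / (1 + exp(−a(θ − b)))
P_1 = 1/(1+e^{2.8600}) = 0.0542
P_2 = 1/(1+e^{-2.2400}) = 0.9038
P_3 = 1/(1+e^{-1.8400}) = 0.8629
P_4 = 1/(1+e^{3.8180}) = 0.0215
E[score] = 0.0542 + 0.9038 + 0.8629 + 0.0215 = 1.8424

1.84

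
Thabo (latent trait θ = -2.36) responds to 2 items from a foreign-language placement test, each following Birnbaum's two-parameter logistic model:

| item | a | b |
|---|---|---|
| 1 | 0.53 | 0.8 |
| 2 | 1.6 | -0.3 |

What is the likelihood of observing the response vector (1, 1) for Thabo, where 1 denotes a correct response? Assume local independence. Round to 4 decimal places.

0.0056

P(θ) = 1 / (1 + exp(−a(θ − b)))
P_1 = 1/(1+e^{1.6748}) = 0.1578
P_2 = 1/(1+e^{3.2960}) = 0.0357
L = P_1 × P_2 = 0.1578 × 0.0357 = 0.00563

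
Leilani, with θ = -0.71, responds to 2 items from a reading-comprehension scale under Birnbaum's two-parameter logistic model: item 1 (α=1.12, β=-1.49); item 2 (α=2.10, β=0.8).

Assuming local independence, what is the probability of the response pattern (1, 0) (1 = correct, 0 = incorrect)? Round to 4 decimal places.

0.6771

P(θ) = 1 / (1 + exp(−α(θ − β)))
P_1 = 1/(1+e^{-0.8736}) = 0.7055
P_2 = 1/(1+e^{3.1710}) = 0.0403
L = P_1 × (1−P_2) = 0.7055 × 0.9597 = 0.67708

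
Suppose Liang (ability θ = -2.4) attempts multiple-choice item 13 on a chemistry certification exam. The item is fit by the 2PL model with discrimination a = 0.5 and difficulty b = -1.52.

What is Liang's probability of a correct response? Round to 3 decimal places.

P(θ) = 1 / (1 + exp(−a(θ − b)))
Exponent: 0.5 × (-2.4 − (-1.52)) = -0.4400
1/(1 + e^{0.4400}) = 0.3917

0.392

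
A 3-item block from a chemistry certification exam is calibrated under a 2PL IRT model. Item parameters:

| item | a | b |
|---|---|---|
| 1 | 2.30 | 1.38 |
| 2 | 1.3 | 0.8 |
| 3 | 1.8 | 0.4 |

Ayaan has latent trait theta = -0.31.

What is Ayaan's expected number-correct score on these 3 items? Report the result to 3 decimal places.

0.429

P(theta) = 1 / (1 + exp(−a(theta − b)))
P_1 = 1/(1+e^{3.8870}) = 0.0201
P_2 = 1/(1+e^{1.4430}) = 0.1911
P_3 = 1/(1+e^{1.2780}) = 0.2179
E[score] = 0.0201 + 0.1911 + 0.2179 = 0.4291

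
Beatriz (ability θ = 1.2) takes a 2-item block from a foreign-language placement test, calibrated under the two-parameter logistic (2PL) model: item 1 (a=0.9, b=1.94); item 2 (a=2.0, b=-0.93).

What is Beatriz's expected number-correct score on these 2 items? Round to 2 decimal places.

1.33

P(θ) = 1 / (1 + exp(−a(θ − b)))
P_1 = 1/(1+e^{0.6660}) = 0.3394
P_2 = 1/(1+e^{-4.2600}) = 0.9861
E[score] = 0.3394 + 0.9861 = 1.3255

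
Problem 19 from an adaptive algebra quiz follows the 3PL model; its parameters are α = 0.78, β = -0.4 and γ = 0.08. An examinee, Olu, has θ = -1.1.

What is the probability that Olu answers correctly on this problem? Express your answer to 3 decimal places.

0.417

P(θ) = γ + (1 − γ) · 1 / (1 + exp(−α(θ − β)))
Exponent: 0.78 × (-1.1 − (-0.4)) = -0.5460
1/(1 + e^{0.5460}) = 0.3668
P = 0.08 + 0.92 × 0.3668 = 0.4174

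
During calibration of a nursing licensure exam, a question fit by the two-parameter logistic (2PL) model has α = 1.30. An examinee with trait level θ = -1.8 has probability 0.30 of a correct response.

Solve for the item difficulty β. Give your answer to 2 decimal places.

-1.15

P(θ) = 1 / (1 + exp(−α(θ − β)))
logit(0.30) = ln(0.30/0.70) = -0.8473
β = θ − logit/(α) = -1.8 − (-0.8473)/1.3000 = -1.1482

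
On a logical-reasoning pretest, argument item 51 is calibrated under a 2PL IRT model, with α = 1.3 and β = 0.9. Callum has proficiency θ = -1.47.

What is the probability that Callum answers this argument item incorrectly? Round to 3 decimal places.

P(θ) = 1 / (1 + exp(−α(θ − β)))
Exponent: 1.3 × (-1.47 − 0.9) = -3.0810
1/(1 + e^{3.0810}) = 0.0439
P(incorrect) = 1 − 0.0439 = 0.9561

0.956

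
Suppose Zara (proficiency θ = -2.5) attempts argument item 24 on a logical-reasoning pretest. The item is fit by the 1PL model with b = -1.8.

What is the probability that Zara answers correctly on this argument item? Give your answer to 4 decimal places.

P(θ) = 1 / (1 + exp(−(θ − b)))
Exponent: (-2.5 − (-1.8)) = -0.7000
1/(1 + e^{0.7000}) = 0.3318
P = 0.3318

0.3318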